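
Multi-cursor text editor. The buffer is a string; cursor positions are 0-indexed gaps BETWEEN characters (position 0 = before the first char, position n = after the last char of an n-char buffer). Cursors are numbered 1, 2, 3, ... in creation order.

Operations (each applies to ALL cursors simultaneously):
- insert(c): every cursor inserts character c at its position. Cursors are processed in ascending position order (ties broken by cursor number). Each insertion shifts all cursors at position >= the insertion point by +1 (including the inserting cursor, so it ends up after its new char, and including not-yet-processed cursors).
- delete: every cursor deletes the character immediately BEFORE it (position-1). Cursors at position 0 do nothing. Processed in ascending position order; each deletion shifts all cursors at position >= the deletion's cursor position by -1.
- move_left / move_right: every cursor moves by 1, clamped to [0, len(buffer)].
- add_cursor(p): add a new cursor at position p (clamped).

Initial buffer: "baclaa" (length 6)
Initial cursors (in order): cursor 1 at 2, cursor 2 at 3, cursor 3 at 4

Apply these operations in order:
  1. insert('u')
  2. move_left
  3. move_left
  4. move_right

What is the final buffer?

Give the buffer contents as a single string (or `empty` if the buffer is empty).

After op 1 (insert('u')): buffer="bauculuaa" (len 9), cursors c1@3 c2@5 c3@7, authorship ..1.2.3..
After op 2 (move_left): buffer="bauculuaa" (len 9), cursors c1@2 c2@4 c3@6, authorship ..1.2.3..
After op 3 (move_left): buffer="bauculuaa" (len 9), cursors c1@1 c2@3 c3@5, authorship ..1.2.3..
After op 4 (move_right): buffer="bauculuaa" (len 9), cursors c1@2 c2@4 c3@6, authorship ..1.2.3..

Answer: bauculuaa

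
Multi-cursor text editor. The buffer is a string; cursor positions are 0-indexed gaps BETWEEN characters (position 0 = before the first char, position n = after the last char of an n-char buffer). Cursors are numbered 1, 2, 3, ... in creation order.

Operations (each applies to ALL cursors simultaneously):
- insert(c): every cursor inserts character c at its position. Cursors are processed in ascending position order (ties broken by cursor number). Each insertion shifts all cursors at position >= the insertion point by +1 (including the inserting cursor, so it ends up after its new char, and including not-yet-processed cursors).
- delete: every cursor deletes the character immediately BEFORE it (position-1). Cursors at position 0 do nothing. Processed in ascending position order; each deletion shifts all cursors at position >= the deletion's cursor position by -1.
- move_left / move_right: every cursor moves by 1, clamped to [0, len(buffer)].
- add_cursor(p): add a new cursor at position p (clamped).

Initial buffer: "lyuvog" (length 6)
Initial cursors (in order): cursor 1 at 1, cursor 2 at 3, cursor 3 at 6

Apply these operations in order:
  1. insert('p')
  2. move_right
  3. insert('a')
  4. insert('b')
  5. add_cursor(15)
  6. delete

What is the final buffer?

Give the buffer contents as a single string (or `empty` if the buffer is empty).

Answer: lpyaupvaogp

Derivation:
After op 1 (insert('p')): buffer="lpyupvogp" (len 9), cursors c1@2 c2@5 c3@9, authorship .1..2...3
After op 2 (move_right): buffer="lpyupvogp" (len 9), cursors c1@3 c2@6 c3@9, authorship .1..2...3
After op 3 (insert('a')): buffer="lpyaupvaogpa" (len 12), cursors c1@4 c2@8 c3@12, authorship .1.1.2.2..33
After op 4 (insert('b')): buffer="lpyabupvabogpab" (len 15), cursors c1@5 c2@10 c3@15, authorship .1.11.2.22..333
After op 5 (add_cursor(15)): buffer="lpyabupvabogpab" (len 15), cursors c1@5 c2@10 c3@15 c4@15, authorship .1.11.2.22..333
After op 6 (delete): buffer="lpyaupvaogp" (len 11), cursors c1@4 c2@8 c3@11 c4@11, authorship .1.1.2.2..3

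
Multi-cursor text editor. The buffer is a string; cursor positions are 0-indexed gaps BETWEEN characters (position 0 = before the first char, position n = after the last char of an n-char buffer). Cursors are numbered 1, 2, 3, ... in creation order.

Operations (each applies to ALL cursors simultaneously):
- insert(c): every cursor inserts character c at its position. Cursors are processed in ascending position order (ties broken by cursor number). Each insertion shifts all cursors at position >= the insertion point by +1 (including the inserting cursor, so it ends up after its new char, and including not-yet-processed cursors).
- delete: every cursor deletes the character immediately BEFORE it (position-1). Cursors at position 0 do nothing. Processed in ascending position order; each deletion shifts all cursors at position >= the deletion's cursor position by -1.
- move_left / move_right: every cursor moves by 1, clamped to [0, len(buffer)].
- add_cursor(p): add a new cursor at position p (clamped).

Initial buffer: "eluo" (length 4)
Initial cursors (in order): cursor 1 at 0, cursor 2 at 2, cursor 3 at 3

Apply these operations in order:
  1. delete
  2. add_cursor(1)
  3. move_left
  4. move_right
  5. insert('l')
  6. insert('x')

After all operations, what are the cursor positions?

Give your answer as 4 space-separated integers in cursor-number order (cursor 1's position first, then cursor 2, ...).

After op 1 (delete): buffer="eo" (len 2), cursors c1@0 c2@1 c3@1, authorship ..
After op 2 (add_cursor(1)): buffer="eo" (len 2), cursors c1@0 c2@1 c3@1 c4@1, authorship ..
After op 3 (move_left): buffer="eo" (len 2), cursors c1@0 c2@0 c3@0 c4@0, authorship ..
After op 4 (move_right): buffer="eo" (len 2), cursors c1@1 c2@1 c3@1 c4@1, authorship ..
After op 5 (insert('l')): buffer="ellllo" (len 6), cursors c1@5 c2@5 c3@5 c4@5, authorship .1234.
After op 6 (insert('x')): buffer="ellllxxxxo" (len 10), cursors c1@9 c2@9 c3@9 c4@9, authorship .12341234.

Answer: 9 9 9 9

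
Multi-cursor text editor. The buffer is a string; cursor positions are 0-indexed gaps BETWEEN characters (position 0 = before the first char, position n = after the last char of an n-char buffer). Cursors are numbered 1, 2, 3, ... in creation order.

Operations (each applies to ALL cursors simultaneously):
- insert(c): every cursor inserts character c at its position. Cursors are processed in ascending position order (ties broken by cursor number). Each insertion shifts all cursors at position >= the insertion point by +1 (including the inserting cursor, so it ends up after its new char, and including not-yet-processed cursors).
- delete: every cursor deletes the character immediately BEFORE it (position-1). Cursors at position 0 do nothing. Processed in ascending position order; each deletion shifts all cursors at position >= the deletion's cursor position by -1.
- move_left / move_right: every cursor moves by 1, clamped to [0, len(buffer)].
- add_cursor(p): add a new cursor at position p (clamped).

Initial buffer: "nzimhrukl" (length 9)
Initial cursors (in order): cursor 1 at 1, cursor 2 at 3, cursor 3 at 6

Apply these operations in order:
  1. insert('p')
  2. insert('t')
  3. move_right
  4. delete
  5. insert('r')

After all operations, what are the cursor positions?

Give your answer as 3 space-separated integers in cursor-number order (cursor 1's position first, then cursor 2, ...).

Answer: 4 8 13

Derivation:
After op 1 (insert('p')): buffer="npzipmhrpukl" (len 12), cursors c1@2 c2@5 c3@9, authorship .1..2...3...
After op 2 (insert('t')): buffer="nptziptmhrptukl" (len 15), cursors c1@3 c2@7 c3@12, authorship .11..22...33...
After op 3 (move_right): buffer="nptziptmhrptukl" (len 15), cursors c1@4 c2@8 c3@13, authorship .11..22...33...
After op 4 (delete): buffer="nptipthrptkl" (len 12), cursors c1@3 c2@6 c3@10, authorship .11.22..33..
After op 5 (insert('r')): buffer="nptriptrhrptrkl" (len 15), cursors c1@4 c2@8 c3@13, authorship .111.222..333..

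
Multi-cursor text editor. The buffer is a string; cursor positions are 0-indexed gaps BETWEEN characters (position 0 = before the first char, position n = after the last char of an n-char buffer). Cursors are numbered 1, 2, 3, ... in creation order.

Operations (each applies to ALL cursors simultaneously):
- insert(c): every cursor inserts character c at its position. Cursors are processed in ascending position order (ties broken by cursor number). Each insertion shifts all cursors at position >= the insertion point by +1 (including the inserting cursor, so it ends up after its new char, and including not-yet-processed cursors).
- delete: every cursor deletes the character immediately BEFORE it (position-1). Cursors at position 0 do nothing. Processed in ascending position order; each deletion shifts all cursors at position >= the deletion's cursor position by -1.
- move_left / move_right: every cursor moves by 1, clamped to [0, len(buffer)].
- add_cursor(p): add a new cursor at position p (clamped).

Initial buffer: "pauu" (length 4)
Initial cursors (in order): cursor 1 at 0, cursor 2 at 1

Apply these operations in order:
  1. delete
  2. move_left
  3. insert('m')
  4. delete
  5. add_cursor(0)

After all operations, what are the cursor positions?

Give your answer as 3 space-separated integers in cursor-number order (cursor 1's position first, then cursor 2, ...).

After op 1 (delete): buffer="auu" (len 3), cursors c1@0 c2@0, authorship ...
After op 2 (move_left): buffer="auu" (len 3), cursors c1@0 c2@0, authorship ...
After op 3 (insert('m')): buffer="mmauu" (len 5), cursors c1@2 c2@2, authorship 12...
After op 4 (delete): buffer="auu" (len 3), cursors c1@0 c2@0, authorship ...
After op 5 (add_cursor(0)): buffer="auu" (len 3), cursors c1@0 c2@0 c3@0, authorship ...

Answer: 0 0 0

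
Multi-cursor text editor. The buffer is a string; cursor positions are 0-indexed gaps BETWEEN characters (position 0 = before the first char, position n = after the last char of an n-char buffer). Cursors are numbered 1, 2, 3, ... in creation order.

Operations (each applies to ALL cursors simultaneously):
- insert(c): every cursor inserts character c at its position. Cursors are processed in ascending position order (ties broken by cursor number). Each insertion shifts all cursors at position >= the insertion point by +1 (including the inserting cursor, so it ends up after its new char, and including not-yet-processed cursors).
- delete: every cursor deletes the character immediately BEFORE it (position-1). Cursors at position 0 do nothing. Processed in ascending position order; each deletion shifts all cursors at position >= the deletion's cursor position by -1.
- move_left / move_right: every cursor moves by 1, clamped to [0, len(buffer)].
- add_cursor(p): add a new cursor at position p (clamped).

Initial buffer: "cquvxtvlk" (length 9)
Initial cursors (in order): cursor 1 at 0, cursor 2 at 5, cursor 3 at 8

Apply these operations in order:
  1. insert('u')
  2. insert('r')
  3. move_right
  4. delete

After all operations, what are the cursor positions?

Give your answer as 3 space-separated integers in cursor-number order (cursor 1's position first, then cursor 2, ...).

Answer: 2 8 12

Derivation:
After op 1 (insert('u')): buffer="ucquvxutvluk" (len 12), cursors c1@1 c2@7 c3@11, authorship 1.....2...3.
After op 2 (insert('r')): buffer="urcquvxurtvlurk" (len 15), cursors c1@2 c2@9 c3@14, authorship 11.....22...33.
After op 3 (move_right): buffer="urcquvxurtvlurk" (len 15), cursors c1@3 c2@10 c3@15, authorship 11.....22...33.
After op 4 (delete): buffer="urquvxurvlur" (len 12), cursors c1@2 c2@8 c3@12, authorship 11....22..33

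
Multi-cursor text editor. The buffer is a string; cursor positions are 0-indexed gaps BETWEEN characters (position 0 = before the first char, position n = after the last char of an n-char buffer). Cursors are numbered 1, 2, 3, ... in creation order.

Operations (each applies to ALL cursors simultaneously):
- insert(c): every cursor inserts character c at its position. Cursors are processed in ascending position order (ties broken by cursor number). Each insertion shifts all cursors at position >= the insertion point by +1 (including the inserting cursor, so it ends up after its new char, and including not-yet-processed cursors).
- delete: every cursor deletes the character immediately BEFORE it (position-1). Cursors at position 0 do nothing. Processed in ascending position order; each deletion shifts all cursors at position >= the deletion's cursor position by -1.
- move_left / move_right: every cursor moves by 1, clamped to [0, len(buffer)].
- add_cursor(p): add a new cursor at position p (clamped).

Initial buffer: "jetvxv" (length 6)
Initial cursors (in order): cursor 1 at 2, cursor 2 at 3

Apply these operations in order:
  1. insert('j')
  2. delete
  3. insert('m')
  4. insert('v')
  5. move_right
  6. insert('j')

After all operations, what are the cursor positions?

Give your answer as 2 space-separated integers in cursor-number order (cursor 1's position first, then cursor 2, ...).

Answer: 6 10

Derivation:
After op 1 (insert('j')): buffer="jejtjvxv" (len 8), cursors c1@3 c2@5, authorship ..1.2...
After op 2 (delete): buffer="jetvxv" (len 6), cursors c1@2 c2@3, authorship ......
After op 3 (insert('m')): buffer="jemtmvxv" (len 8), cursors c1@3 c2@5, authorship ..1.2...
After op 4 (insert('v')): buffer="jemvtmvvxv" (len 10), cursors c1@4 c2@7, authorship ..11.22...
After op 5 (move_right): buffer="jemvtmvvxv" (len 10), cursors c1@5 c2@8, authorship ..11.22...
After op 6 (insert('j')): buffer="jemvtjmvvjxv" (len 12), cursors c1@6 c2@10, authorship ..11.122.2..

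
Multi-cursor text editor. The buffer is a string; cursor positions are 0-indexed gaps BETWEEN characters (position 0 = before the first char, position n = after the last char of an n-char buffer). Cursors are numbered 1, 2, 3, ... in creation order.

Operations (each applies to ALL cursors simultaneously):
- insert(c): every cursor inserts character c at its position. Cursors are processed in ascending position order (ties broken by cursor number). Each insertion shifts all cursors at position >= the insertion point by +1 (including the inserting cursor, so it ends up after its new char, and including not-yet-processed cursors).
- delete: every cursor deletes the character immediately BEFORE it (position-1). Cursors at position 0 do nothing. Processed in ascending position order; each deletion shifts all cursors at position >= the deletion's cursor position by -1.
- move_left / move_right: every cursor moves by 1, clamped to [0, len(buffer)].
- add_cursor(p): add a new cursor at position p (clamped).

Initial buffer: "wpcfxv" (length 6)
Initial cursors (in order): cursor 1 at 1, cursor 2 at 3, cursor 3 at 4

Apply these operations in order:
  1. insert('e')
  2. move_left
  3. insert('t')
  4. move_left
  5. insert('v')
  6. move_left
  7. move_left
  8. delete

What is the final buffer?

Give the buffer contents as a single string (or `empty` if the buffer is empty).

Answer: wvtecvtfvtexv

Derivation:
After op 1 (insert('e')): buffer="wepcefexv" (len 9), cursors c1@2 c2@5 c3@7, authorship .1..2.3..
After op 2 (move_left): buffer="wepcefexv" (len 9), cursors c1@1 c2@4 c3@6, authorship .1..2.3..
After op 3 (insert('t')): buffer="wtepcteftexv" (len 12), cursors c1@2 c2@6 c3@9, authorship .11..22.33..
After op 4 (move_left): buffer="wtepcteftexv" (len 12), cursors c1@1 c2@5 c3@8, authorship .11..22.33..
After op 5 (insert('v')): buffer="wvtepcvtefvtexv" (len 15), cursors c1@2 c2@7 c3@11, authorship .111..222.333..
After op 6 (move_left): buffer="wvtepcvtefvtexv" (len 15), cursors c1@1 c2@6 c3@10, authorship .111..222.333..
After op 7 (move_left): buffer="wvtepcvtefvtexv" (len 15), cursors c1@0 c2@5 c3@9, authorship .111..222.333..
After op 8 (delete): buffer="wvtecvtfvtexv" (len 13), cursors c1@0 c2@4 c3@7, authorship .111.22.333..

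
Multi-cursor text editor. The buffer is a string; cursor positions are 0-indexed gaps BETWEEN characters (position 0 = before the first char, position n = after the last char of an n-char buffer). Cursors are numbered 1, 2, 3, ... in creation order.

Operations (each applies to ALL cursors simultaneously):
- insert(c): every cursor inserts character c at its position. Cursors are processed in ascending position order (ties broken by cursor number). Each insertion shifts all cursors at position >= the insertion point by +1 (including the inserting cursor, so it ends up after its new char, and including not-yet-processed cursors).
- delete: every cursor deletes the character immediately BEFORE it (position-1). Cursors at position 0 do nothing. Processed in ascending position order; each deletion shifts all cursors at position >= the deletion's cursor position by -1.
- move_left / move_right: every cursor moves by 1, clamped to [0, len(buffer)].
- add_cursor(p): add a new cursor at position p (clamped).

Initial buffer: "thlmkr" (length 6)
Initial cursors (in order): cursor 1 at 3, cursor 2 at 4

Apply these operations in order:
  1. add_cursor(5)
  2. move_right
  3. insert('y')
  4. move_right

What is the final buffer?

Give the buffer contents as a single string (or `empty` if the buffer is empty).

Answer: thlmykyry

Derivation:
After op 1 (add_cursor(5)): buffer="thlmkr" (len 6), cursors c1@3 c2@4 c3@5, authorship ......
After op 2 (move_right): buffer="thlmkr" (len 6), cursors c1@4 c2@5 c3@6, authorship ......
After op 3 (insert('y')): buffer="thlmykyry" (len 9), cursors c1@5 c2@7 c3@9, authorship ....1.2.3
After op 4 (move_right): buffer="thlmykyry" (len 9), cursors c1@6 c2@8 c3@9, authorship ....1.2.3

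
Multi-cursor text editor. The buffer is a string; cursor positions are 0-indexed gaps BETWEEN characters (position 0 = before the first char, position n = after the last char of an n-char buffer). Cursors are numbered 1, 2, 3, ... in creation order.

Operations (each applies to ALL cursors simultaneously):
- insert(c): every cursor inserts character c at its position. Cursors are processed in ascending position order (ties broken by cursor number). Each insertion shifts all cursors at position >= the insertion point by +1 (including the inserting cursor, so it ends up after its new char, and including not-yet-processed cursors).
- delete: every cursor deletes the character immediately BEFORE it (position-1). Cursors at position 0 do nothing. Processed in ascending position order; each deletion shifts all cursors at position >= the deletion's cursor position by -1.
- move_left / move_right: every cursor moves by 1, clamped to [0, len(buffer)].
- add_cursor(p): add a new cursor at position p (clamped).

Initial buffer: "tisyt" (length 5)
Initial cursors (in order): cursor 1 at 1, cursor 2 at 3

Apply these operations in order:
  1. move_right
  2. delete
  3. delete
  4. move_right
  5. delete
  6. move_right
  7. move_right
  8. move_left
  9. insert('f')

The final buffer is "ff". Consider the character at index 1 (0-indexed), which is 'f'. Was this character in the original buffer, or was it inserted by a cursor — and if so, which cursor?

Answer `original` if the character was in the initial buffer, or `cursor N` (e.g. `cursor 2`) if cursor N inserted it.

After op 1 (move_right): buffer="tisyt" (len 5), cursors c1@2 c2@4, authorship .....
After op 2 (delete): buffer="tst" (len 3), cursors c1@1 c2@2, authorship ...
After op 3 (delete): buffer="t" (len 1), cursors c1@0 c2@0, authorship .
After op 4 (move_right): buffer="t" (len 1), cursors c1@1 c2@1, authorship .
After op 5 (delete): buffer="" (len 0), cursors c1@0 c2@0, authorship 
After op 6 (move_right): buffer="" (len 0), cursors c1@0 c2@0, authorship 
After op 7 (move_right): buffer="" (len 0), cursors c1@0 c2@0, authorship 
After op 8 (move_left): buffer="" (len 0), cursors c1@0 c2@0, authorship 
After op 9 (insert('f')): buffer="ff" (len 2), cursors c1@2 c2@2, authorship 12
Authorship (.=original, N=cursor N): 1 2
Index 1: author = 2

Answer: cursor 2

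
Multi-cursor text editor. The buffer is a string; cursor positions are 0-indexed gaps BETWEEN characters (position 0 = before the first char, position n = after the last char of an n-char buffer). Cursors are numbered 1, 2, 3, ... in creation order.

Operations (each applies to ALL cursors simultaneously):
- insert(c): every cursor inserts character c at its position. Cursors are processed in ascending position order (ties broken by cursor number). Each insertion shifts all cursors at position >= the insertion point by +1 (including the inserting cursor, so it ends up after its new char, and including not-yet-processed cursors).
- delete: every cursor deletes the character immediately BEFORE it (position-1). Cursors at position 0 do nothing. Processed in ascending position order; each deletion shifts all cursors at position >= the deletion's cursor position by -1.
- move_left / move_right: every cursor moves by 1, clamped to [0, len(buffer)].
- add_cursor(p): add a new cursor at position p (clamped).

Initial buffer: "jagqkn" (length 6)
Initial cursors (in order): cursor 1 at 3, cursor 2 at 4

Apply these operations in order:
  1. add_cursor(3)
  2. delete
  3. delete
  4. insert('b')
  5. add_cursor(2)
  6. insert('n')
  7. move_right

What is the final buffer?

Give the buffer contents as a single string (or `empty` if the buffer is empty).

After op 1 (add_cursor(3)): buffer="jagqkn" (len 6), cursors c1@3 c3@3 c2@4, authorship ......
After op 2 (delete): buffer="jkn" (len 3), cursors c1@1 c2@1 c3@1, authorship ...
After op 3 (delete): buffer="kn" (len 2), cursors c1@0 c2@0 c3@0, authorship ..
After op 4 (insert('b')): buffer="bbbkn" (len 5), cursors c1@3 c2@3 c3@3, authorship 123..
After op 5 (add_cursor(2)): buffer="bbbkn" (len 5), cursors c4@2 c1@3 c2@3 c3@3, authorship 123..
After op 6 (insert('n')): buffer="bbnbnnnkn" (len 9), cursors c4@3 c1@7 c2@7 c3@7, authorship 1243123..
After op 7 (move_right): buffer="bbnbnnnkn" (len 9), cursors c4@4 c1@8 c2@8 c3@8, authorship 1243123..

Answer: bbnbnnnkn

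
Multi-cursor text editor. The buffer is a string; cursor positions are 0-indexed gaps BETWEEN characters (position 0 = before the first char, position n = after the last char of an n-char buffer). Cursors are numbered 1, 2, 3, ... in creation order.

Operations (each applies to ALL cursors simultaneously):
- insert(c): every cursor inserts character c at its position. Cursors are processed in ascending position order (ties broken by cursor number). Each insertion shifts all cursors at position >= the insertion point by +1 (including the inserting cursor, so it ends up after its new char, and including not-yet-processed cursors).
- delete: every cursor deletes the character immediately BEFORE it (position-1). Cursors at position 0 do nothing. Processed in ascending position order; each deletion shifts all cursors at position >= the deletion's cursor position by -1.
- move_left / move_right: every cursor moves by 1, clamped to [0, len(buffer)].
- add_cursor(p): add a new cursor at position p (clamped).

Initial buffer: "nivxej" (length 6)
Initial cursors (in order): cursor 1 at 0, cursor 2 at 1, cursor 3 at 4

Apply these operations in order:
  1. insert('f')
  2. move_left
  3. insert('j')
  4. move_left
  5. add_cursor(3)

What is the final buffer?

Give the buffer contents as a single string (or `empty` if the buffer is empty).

Answer: jfnjfivxjfej

Derivation:
After op 1 (insert('f')): buffer="fnfivxfej" (len 9), cursors c1@1 c2@3 c3@7, authorship 1.2...3..
After op 2 (move_left): buffer="fnfivxfej" (len 9), cursors c1@0 c2@2 c3@6, authorship 1.2...3..
After op 3 (insert('j')): buffer="jfnjfivxjfej" (len 12), cursors c1@1 c2@4 c3@9, authorship 11.22...33..
After op 4 (move_left): buffer="jfnjfivxjfej" (len 12), cursors c1@0 c2@3 c3@8, authorship 11.22...33..
After op 5 (add_cursor(3)): buffer="jfnjfivxjfej" (len 12), cursors c1@0 c2@3 c4@3 c3@8, authorship 11.22...33..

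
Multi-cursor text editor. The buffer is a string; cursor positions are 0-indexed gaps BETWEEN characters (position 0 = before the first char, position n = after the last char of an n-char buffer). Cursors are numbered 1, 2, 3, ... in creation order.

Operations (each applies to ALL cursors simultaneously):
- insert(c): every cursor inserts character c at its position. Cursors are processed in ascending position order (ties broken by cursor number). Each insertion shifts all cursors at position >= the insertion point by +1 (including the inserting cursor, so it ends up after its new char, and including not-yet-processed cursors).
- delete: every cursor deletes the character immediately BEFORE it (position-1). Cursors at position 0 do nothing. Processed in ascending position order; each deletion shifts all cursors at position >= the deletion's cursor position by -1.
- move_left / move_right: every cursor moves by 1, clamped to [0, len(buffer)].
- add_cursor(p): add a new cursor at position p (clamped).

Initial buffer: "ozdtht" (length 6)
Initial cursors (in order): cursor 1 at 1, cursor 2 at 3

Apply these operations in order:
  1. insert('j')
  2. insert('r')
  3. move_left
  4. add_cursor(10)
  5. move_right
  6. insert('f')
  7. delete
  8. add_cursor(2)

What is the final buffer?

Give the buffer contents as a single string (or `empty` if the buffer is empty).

After op 1 (insert('j')): buffer="ojzdjtht" (len 8), cursors c1@2 c2@5, authorship .1..2...
After op 2 (insert('r')): buffer="ojrzdjrtht" (len 10), cursors c1@3 c2@7, authorship .11..22...
After op 3 (move_left): buffer="ojrzdjrtht" (len 10), cursors c1@2 c2@6, authorship .11..22...
After op 4 (add_cursor(10)): buffer="ojrzdjrtht" (len 10), cursors c1@2 c2@6 c3@10, authorship .11..22...
After op 5 (move_right): buffer="ojrzdjrtht" (len 10), cursors c1@3 c2@7 c3@10, authorship .11..22...
After op 6 (insert('f')): buffer="ojrfzdjrfthtf" (len 13), cursors c1@4 c2@9 c3@13, authorship .111..222...3
After op 7 (delete): buffer="ojrzdjrtht" (len 10), cursors c1@3 c2@7 c3@10, authorship .11..22...
After op 8 (add_cursor(2)): buffer="ojrzdjrtht" (len 10), cursors c4@2 c1@3 c2@7 c3@10, authorship .11..22...

Answer: ojrzdjrtht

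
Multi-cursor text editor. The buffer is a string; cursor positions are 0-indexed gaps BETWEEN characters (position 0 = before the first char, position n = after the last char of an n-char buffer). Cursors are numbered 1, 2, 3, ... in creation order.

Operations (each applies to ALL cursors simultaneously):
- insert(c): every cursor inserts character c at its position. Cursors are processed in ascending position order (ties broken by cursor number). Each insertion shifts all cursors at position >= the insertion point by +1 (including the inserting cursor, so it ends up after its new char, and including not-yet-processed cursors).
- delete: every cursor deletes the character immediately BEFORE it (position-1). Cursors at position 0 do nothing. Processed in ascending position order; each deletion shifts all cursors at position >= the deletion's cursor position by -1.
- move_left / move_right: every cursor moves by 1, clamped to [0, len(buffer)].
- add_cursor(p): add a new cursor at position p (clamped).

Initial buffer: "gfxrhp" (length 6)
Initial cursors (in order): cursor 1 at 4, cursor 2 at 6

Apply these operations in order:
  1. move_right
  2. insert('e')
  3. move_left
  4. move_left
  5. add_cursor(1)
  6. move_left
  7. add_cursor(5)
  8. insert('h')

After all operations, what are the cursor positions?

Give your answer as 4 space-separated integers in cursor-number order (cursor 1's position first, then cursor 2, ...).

Answer: 5 9 1 9

Derivation:
After op 1 (move_right): buffer="gfxrhp" (len 6), cursors c1@5 c2@6, authorship ......
After op 2 (insert('e')): buffer="gfxrhepe" (len 8), cursors c1@6 c2@8, authorship .....1.2
After op 3 (move_left): buffer="gfxrhepe" (len 8), cursors c1@5 c2@7, authorship .....1.2
After op 4 (move_left): buffer="gfxrhepe" (len 8), cursors c1@4 c2@6, authorship .....1.2
After op 5 (add_cursor(1)): buffer="gfxrhepe" (len 8), cursors c3@1 c1@4 c2@6, authorship .....1.2
After op 6 (move_left): buffer="gfxrhepe" (len 8), cursors c3@0 c1@3 c2@5, authorship .....1.2
After op 7 (add_cursor(5)): buffer="gfxrhepe" (len 8), cursors c3@0 c1@3 c2@5 c4@5, authorship .....1.2
After op 8 (insert('h')): buffer="hgfxhrhhhepe" (len 12), cursors c3@1 c1@5 c2@9 c4@9, authorship 3...1..241.2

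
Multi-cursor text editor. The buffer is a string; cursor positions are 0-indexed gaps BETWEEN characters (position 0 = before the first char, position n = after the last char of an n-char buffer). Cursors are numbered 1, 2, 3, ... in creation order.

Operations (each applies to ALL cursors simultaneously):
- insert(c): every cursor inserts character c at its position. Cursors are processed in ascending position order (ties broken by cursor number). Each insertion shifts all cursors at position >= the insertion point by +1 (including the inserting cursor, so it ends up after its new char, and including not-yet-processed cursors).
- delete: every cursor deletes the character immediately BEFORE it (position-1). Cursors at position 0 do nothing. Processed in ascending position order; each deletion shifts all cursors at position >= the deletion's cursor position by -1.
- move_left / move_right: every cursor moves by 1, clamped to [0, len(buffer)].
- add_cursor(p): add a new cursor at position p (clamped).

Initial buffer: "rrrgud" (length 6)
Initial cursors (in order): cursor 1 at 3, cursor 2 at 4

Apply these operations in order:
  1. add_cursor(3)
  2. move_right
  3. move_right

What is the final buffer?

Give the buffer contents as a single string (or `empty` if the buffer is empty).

Answer: rrrgud

Derivation:
After op 1 (add_cursor(3)): buffer="rrrgud" (len 6), cursors c1@3 c3@3 c2@4, authorship ......
After op 2 (move_right): buffer="rrrgud" (len 6), cursors c1@4 c3@4 c2@5, authorship ......
After op 3 (move_right): buffer="rrrgud" (len 6), cursors c1@5 c3@5 c2@6, authorship ......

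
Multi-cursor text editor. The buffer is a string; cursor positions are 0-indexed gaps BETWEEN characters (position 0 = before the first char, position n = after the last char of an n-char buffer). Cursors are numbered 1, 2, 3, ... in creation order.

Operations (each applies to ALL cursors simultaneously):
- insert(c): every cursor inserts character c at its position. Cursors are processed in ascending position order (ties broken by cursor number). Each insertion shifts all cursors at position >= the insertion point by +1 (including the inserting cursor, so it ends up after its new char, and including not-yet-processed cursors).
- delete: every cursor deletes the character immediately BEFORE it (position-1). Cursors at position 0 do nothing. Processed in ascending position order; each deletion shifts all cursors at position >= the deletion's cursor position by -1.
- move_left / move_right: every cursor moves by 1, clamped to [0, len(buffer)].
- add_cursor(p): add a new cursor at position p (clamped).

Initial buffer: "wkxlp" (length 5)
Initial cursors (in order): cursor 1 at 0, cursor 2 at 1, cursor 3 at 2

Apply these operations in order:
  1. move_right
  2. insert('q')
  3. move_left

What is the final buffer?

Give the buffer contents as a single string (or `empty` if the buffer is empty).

Answer: wqkqxqlp

Derivation:
After op 1 (move_right): buffer="wkxlp" (len 5), cursors c1@1 c2@2 c3@3, authorship .....
After op 2 (insert('q')): buffer="wqkqxqlp" (len 8), cursors c1@2 c2@4 c3@6, authorship .1.2.3..
After op 3 (move_left): buffer="wqkqxqlp" (len 8), cursors c1@1 c2@3 c3@5, authorship .1.2.3..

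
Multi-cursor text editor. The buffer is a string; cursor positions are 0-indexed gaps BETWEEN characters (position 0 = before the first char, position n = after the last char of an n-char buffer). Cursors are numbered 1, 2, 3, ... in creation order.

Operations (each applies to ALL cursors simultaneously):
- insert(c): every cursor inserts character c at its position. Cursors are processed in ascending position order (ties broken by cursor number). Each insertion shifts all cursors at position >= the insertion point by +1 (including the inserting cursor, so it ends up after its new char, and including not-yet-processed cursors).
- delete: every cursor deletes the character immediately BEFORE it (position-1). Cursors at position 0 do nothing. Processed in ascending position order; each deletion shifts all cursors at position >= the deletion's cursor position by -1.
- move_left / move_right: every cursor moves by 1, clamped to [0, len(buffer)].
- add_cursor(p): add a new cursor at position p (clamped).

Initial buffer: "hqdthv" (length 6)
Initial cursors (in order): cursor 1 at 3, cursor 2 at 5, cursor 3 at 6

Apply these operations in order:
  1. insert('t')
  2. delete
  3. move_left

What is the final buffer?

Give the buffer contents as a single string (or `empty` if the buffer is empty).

After op 1 (insert('t')): buffer="hqdtthtvt" (len 9), cursors c1@4 c2@7 c3@9, authorship ...1..2.3
After op 2 (delete): buffer="hqdthv" (len 6), cursors c1@3 c2@5 c3@6, authorship ......
After op 3 (move_left): buffer="hqdthv" (len 6), cursors c1@2 c2@4 c3@5, authorship ......

Answer: hqdthv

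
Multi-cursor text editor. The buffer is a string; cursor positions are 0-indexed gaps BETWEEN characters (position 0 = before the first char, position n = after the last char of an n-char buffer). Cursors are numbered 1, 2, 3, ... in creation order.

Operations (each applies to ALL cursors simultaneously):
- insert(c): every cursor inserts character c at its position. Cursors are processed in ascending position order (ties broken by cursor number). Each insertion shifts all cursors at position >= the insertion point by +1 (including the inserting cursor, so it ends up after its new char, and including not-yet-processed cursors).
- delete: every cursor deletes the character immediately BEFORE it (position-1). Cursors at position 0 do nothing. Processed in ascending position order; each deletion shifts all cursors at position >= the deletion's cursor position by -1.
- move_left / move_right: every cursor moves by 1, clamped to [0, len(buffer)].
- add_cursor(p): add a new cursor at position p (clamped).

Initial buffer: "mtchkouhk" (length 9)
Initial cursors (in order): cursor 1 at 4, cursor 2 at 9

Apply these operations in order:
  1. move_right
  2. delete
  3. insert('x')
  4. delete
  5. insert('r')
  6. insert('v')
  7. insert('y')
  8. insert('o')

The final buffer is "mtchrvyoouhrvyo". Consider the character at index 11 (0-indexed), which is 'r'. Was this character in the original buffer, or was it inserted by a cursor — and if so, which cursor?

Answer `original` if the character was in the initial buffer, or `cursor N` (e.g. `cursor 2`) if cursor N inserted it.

After op 1 (move_right): buffer="mtchkouhk" (len 9), cursors c1@5 c2@9, authorship .........
After op 2 (delete): buffer="mtchouh" (len 7), cursors c1@4 c2@7, authorship .......
After op 3 (insert('x')): buffer="mtchxouhx" (len 9), cursors c1@5 c2@9, authorship ....1...2
After op 4 (delete): buffer="mtchouh" (len 7), cursors c1@4 c2@7, authorship .......
After op 5 (insert('r')): buffer="mtchrouhr" (len 9), cursors c1@5 c2@9, authorship ....1...2
After op 6 (insert('v')): buffer="mtchrvouhrv" (len 11), cursors c1@6 c2@11, authorship ....11...22
After op 7 (insert('y')): buffer="mtchrvyouhrvy" (len 13), cursors c1@7 c2@13, authorship ....111...222
After op 8 (insert('o')): buffer="mtchrvyoouhrvyo" (len 15), cursors c1@8 c2@15, authorship ....1111...2222
Authorship (.=original, N=cursor N): . . . . 1 1 1 1 . . . 2 2 2 2
Index 11: author = 2

Answer: cursor 2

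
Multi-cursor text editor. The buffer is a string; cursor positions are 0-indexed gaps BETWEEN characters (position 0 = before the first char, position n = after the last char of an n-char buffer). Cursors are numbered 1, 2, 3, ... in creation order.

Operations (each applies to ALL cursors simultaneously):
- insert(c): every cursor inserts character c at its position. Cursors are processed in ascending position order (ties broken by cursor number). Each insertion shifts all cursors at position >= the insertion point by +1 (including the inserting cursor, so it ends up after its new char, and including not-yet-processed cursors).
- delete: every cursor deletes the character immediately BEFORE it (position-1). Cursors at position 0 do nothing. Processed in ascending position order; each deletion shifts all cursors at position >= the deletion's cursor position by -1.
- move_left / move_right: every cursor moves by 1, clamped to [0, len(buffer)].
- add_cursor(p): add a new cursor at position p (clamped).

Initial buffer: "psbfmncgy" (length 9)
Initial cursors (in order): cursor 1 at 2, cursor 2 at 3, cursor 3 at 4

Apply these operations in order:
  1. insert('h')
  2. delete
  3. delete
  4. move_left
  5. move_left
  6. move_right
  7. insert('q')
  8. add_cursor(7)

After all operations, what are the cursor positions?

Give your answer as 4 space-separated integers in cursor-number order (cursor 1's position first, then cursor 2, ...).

After op 1 (insert('h')): buffer="pshbhfhmncgy" (len 12), cursors c1@3 c2@5 c3@7, authorship ..1.2.3.....
After op 2 (delete): buffer="psbfmncgy" (len 9), cursors c1@2 c2@3 c3@4, authorship .........
After op 3 (delete): buffer="pmncgy" (len 6), cursors c1@1 c2@1 c3@1, authorship ......
After op 4 (move_left): buffer="pmncgy" (len 6), cursors c1@0 c2@0 c3@0, authorship ......
After op 5 (move_left): buffer="pmncgy" (len 6), cursors c1@0 c2@0 c3@0, authorship ......
After op 6 (move_right): buffer="pmncgy" (len 6), cursors c1@1 c2@1 c3@1, authorship ......
After op 7 (insert('q')): buffer="pqqqmncgy" (len 9), cursors c1@4 c2@4 c3@4, authorship .123.....
After op 8 (add_cursor(7)): buffer="pqqqmncgy" (len 9), cursors c1@4 c2@4 c3@4 c4@7, authorship .123.....

Answer: 4 4 4 7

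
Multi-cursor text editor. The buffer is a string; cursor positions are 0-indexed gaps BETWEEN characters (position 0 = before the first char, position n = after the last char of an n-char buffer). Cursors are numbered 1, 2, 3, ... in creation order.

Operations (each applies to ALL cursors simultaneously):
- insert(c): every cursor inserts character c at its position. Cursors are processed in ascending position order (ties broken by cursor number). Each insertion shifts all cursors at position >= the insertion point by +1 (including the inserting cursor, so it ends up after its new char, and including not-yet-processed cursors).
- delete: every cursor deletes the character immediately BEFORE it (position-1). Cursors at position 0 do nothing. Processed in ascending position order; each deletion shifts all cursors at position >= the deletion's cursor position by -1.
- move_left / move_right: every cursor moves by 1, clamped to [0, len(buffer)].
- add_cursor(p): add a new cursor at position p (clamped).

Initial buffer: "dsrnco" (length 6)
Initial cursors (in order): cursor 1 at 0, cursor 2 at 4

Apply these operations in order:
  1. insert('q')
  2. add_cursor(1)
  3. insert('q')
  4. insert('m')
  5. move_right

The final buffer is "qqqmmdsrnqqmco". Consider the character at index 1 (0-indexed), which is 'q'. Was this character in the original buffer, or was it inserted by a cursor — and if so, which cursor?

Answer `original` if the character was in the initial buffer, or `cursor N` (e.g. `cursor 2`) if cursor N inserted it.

After op 1 (insert('q')): buffer="qdsrnqco" (len 8), cursors c1@1 c2@6, authorship 1....2..
After op 2 (add_cursor(1)): buffer="qdsrnqco" (len 8), cursors c1@1 c3@1 c2@6, authorship 1....2..
After op 3 (insert('q')): buffer="qqqdsrnqqco" (len 11), cursors c1@3 c3@3 c2@9, authorship 113....22..
After op 4 (insert('m')): buffer="qqqmmdsrnqqmco" (len 14), cursors c1@5 c3@5 c2@12, authorship 11313....222..
After op 5 (move_right): buffer="qqqmmdsrnqqmco" (len 14), cursors c1@6 c3@6 c2@13, authorship 11313....222..
Authorship (.=original, N=cursor N): 1 1 3 1 3 . . . . 2 2 2 . .
Index 1: author = 1

Answer: cursor 1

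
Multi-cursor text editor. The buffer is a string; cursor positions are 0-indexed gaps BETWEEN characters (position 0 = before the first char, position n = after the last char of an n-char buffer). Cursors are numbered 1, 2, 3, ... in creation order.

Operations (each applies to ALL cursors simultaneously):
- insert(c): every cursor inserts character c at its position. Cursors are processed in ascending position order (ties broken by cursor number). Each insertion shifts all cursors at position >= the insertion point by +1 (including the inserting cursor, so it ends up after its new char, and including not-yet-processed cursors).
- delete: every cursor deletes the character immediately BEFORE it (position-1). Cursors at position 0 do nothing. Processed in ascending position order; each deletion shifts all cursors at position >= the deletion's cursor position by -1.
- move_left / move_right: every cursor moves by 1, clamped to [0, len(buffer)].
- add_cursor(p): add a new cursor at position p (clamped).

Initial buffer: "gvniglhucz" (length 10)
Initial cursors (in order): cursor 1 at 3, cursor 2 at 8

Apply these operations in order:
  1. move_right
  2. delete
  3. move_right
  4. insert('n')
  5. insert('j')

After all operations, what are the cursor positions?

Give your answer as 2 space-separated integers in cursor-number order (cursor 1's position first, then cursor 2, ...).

After op 1 (move_right): buffer="gvniglhucz" (len 10), cursors c1@4 c2@9, authorship ..........
After op 2 (delete): buffer="gvnglhuz" (len 8), cursors c1@3 c2@7, authorship ........
After op 3 (move_right): buffer="gvnglhuz" (len 8), cursors c1@4 c2@8, authorship ........
After op 4 (insert('n')): buffer="gvngnlhuzn" (len 10), cursors c1@5 c2@10, authorship ....1....2
After op 5 (insert('j')): buffer="gvngnjlhuznj" (len 12), cursors c1@6 c2@12, authorship ....11....22

Answer: 6 12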